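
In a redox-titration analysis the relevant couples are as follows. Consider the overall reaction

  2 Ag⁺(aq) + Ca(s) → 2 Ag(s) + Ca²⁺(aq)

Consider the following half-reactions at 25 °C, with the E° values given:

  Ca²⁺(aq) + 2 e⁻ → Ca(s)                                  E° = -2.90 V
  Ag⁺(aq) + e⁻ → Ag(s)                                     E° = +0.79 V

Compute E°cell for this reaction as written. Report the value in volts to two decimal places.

The Ag⁺/Ag couple has the higher reduction potential, so it is the cathode; Ca²⁺/Ca is oxidised at the anode.
E°cell = E°(cathode) − E°(anode) = (+0.79) − (-2.90) = +3.69 V.
Since E°cell > 0, the reaction is spontaneous under standard conditions.

+3.69 V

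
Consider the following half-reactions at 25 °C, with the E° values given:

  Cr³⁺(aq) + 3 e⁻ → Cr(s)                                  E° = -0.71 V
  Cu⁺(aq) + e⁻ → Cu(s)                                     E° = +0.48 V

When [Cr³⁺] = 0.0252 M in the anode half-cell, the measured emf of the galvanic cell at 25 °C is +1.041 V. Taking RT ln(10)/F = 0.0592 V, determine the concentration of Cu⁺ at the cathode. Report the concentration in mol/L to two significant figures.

Cu⁺/Cu is the cathode, Cr³⁺/Cr the anode: E°cell = +1.19 V, n = 3.
Overall reaction: 3 Cu⁺(aq) + Cr(s) → 3 Cu(s) + Cr³⁺(aq); Q = [Cr³⁺]^1/[Cu⁺]^3.
From E = E° − (0.0592/n) log Q: log Q = (E° − E)·n/0.0592 = (+1.19 − (+1.041))·3/0.0592 = 7.5507.
So 3·log[Cu⁺] = 1·log(0.0252) − log Q = -1.5986 − (7.5507) = -9.1493; log[Cu⁺] = -9.1493 / 3 = -3.0498; [Cu⁺] = 10^(-3.0498) ≈ 0.00089 M.

0.00089 M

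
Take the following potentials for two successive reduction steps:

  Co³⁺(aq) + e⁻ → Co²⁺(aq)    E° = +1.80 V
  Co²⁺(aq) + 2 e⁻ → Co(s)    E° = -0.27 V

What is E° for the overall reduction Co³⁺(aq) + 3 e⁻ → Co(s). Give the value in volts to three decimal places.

Adding the free-energy changes (−nFE°) of the two steps gives −n₃FE°₃ = −n₁FE°₁ − n₂FE°₂.
E°₃ = (1×+1.80 + 2×-0.27) / 3 = (+1.260) / 3 = +0.420 V.

+0.420 V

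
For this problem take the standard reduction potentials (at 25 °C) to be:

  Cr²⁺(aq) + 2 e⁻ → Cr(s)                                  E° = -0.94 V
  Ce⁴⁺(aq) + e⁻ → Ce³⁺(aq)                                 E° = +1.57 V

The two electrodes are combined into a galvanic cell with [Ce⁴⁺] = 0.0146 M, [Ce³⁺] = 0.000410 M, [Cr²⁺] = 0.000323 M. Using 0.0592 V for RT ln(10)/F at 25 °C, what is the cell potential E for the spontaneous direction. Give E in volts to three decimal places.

+2.705 V

Ce⁴⁺/Ce³⁺ is the cathode (higher E°), Cr²⁺/Cr the anode: E°cell = +1.57 − (-0.94) = +2.51 V, n = 2.
Overall: 2 Ce⁴⁺(aq) + Cr(s) → 2 Ce³⁺(aq) + Cr²⁺(aq)
Q = [Ce³⁺]^2·[Cr²⁺] / ([Ce⁴⁺]^2); log Q = -6.594.
E = E° − (0.0592/n) log Q = +2.51 − (0.0592/2)(-6.594) = +2.705 V.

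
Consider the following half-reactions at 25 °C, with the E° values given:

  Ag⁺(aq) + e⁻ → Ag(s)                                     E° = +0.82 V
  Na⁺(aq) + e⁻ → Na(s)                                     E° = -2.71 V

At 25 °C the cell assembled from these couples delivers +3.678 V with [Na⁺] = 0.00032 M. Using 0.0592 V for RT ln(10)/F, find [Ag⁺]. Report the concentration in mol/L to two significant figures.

0.10 M

Ag⁺/Ag is the cathode, Na⁺/Na the anode: E°cell = +3.53 V, n = 1.
Overall reaction: Ag⁺(aq) + Na(s) → Ag(s) + Na⁺(aq); Q = [Na⁺]^1/[Ag⁺]^1.
From E = E° − (0.0592/n) log Q: log Q = (E° − E)·n/0.0592 = (+3.53 − (+3.678))·1/0.0592 = -2.5000.
So 1·log[Ag⁺] = 1·log(0.00032) − log Q = -3.4949 − (-2.5000) = -0.9949; [Ag⁺] = 10^(-0.9949) ≈ 0.10 M.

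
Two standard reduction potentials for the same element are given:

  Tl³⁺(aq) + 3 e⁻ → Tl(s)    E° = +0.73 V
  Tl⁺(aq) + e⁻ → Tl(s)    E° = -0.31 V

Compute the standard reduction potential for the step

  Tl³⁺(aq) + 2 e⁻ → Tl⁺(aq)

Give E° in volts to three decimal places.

+1.250 V

Sequential free energies add, so n₃E°₃ = n₁E°₁ + n₂E°₂.
With n₃ = 3, and the known step contributing 1×(-0.31) V, the unknown satisfies 2·E° = 3×(+0.73) − 1×(-0.31) = +2.500.
E° = +2.500 / 2 = +1.250 V.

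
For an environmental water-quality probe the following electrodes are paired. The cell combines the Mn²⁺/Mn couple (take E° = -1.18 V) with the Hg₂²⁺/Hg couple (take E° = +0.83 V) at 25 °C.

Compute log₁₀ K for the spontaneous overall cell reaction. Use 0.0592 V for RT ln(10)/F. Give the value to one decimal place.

67.9

Cathode: Hg₂²⁺/Hg; anode: Mn²⁺/Mn. E°cell = +2.01 V, n = 2.
log K = nE°cell / 0.0592 = (2)(+2.01) / 0.0592 = 67.9.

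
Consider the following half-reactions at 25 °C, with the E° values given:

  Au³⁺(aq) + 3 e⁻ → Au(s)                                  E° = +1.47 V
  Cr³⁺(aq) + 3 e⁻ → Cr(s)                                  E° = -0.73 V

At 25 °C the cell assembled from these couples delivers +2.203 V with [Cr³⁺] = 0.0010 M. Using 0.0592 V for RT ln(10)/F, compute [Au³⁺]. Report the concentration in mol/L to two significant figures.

0.0014 M

Au³⁺/Au is the cathode, Cr³⁺/Cr the anode: E°cell = +2.20 V, n = 3.
Overall reaction: Au³⁺(aq) + Cr(s) → Au(s) + Cr³⁺(aq); Q = [Cr³⁺]^1/[Au³⁺]^1.
From E = E° − (0.0592/n) log Q: log Q = (E° − E)·n/0.0592 = (+2.20 − (+2.203))·3/0.0592 = -0.1520.
So 1·log[Au³⁺] = 1·log(0.001) − log Q = -3.0000 − (-0.1520) = -2.8480; [Au³⁺] = 10^(-2.8480) ≈ 0.0014 M.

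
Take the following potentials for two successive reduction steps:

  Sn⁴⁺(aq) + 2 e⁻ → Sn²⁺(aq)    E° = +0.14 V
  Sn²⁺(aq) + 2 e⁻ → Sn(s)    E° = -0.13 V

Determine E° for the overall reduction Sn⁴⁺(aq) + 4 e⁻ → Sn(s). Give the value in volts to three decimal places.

Adding the free-energy changes (−nFE°) of the two steps gives −n₃FE°₃ = −n₁FE°₁ − n₂FE°₂.
E°₃ = (2×+0.14 + 2×-0.13) / 4 = (+0.020) / 4 = +0.005 V.

+0.005 V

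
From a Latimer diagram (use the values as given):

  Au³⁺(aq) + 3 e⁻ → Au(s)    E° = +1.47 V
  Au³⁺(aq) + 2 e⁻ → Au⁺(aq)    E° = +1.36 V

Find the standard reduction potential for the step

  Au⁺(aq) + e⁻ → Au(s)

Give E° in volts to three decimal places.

+1.690 V

Sequential free energies add, so n₃E°₃ = n₁E°₁ + n₂E°₂.
With n₃ = 3, and the known step contributing 2×(+1.36) V, the unknown satisfies 1·E° = 3×(+1.47) − 2×(+1.36) = +1.690.
E° = +1.690 / 1 = +1.690 V.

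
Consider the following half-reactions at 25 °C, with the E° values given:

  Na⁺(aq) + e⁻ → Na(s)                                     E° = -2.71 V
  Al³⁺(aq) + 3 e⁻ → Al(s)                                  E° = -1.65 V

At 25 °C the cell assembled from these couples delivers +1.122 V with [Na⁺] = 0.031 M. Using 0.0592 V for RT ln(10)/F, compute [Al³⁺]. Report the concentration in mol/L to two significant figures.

0.041 M

Al³⁺/Al is the cathode, Na⁺/Na the anode: E°cell = +1.06 V, n = 3.
Overall reaction: Al³⁺(aq) + 3 Na(s) → Al(s) + 3 Na⁺(aq); Q = [Na⁺]^3/[Al³⁺]^1.
From E = E° − (0.0592/n) log Q: log Q = (E° − E)·n/0.0592 = (+1.06 − (+1.122))·3/0.0592 = -3.1419.
So 1·log[Al³⁺] = 3·log(0.031) − log Q = -4.5259 − (-3.1419) = -1.3840; [Al³⁺] = 10^(-1.3840) ≈ 0.041 M.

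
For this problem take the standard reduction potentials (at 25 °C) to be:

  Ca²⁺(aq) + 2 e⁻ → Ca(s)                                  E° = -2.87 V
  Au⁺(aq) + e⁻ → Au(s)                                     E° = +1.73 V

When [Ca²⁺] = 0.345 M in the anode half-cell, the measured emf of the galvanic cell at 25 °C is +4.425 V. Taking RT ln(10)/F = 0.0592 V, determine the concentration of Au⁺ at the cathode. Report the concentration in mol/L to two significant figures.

0.00065 M

Au⁺/Au is the cathode, Ca²⁺/Ca the anode: E°cell = +4.60 V, n = 2.
Overall reaction: 2 Au⁺(aq) + Ca(s) → 2 Au(s) + Ca²⁺(aq); Q = [Ca²⁺]^1/[Au⁺]^2.
From E = E° − (0.0592/n) log Q: log Q = (E° − E)·n/0.0592 = (+4.60 − (+4.425))·2/0.0592 = 5.9122.
So 2·log[Au⁺] = 1·log(0.345) − log Q = -0.4622 − (5.9122) = -6.3744; log[Au⁺] = -6.3744 / 2 = -3.1872; [Au⁺] = 10^(-3.1872) ≈ 0.00065 M.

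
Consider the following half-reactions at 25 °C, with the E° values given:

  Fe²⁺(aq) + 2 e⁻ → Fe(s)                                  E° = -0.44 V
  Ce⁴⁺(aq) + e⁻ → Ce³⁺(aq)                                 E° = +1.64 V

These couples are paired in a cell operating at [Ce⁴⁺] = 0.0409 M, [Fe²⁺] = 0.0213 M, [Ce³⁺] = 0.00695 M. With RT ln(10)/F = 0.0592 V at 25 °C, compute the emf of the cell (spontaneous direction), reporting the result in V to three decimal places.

+2.175 V

Ce⁴⁺/Ce³⁺ is the cathode (higher E°), Fe²⁺/Fe the anode: E°cell = +1.64 − (-0.44) = +2.08 V, n = 2.
Overall: 2 Ce⁴⁺(aq) + Fe(s) → 2 Ce³⁺(aq) + Fe²⁺(aq)
Q = [Ce³⁺]^2·[Fe²⁺] / ([Ce⁴⁺]^2); log Q = -3.211.
E = E° − (0.0592/n) log Q = +2.08 − (0.0592/2)(-3.211) = +2.175 V.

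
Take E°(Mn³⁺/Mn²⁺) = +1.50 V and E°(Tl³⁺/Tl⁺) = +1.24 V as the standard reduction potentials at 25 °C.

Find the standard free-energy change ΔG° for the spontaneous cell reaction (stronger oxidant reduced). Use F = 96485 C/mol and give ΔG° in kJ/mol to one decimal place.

Mn³⁺/Mn²⁺ (E° = +1.50 V) is the cathode; Tl³⁺/Tl⁺ (E° = +1.24 V) is the anode, so E°cell = +0.26 V.
Balancing electrons gives n = 2 (lcm of 1 and 2).
ΔG° = −nFE° = −(2)(96485)(+0.26) = -50,172 J = -50.2 kJ/mol.

-50.2 kJ/mol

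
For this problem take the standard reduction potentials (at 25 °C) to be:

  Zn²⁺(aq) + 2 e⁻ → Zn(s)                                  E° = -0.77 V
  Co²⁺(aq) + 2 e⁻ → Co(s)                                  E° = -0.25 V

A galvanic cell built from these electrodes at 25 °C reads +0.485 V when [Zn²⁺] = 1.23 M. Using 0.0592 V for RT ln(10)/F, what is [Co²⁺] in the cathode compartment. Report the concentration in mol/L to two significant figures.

Co²⁺/Co is the cathode, Zn²⁺/Zn the anode: E°cell = +0.52 V, n = 2.
Overall reaction: Co²⁺(aq) + Zn(s) → Co(s) + Zn²⁺(aq); Q = [Zn²⁺]^1/[Co²⁺]^1.
From E = E° − (0.0592/n) log Q: log Q = (E° − E)·n/0.0592 = (+0.52 − (+0.485))·2/0.0592 = 1.1824.
So 1·log[Co²⁺] = 1·log(1.23) − log Q = 0.0899 − (1.1824) = -1.0925; [Co²⁺] = 10^(-1.0925) ≈ 0.081 M.

0.081 M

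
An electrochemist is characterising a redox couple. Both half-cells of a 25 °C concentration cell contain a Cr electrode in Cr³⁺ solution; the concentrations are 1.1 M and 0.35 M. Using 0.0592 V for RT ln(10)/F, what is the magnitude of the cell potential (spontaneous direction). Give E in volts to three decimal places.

+0.010 V

For a concentration cell E°cell = 0. The 1.1 M side is the cathode (reduction is favoured where [Cr³⁺] is higher).
With n = 3, E = −(0.0592/3) log([Cr³⁺]ₐₙ/[Cr³⁺]꜀ₐₜ) = −(0.0592/3) log(0.35/1.1) = −(0.0592/3)(-0.497) = +0.010 V.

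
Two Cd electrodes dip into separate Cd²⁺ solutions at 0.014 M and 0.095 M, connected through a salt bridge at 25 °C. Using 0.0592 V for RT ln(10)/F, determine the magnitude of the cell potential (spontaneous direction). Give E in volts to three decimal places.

For a concentration cell E°cell = 0. The 0.095 M side is the cathode (reduction is favoured where [Cd²⁺] is higher).
With n = 2, E = −(0.0592/2) log([Cd²⁺]ₐₙ/[Cd²⁺]꜀ₐₜ) = −(0.0592/2) log(0.014/0.095) = −(0.0592/2)(-0.832) = +0.025 V.

+0.025 V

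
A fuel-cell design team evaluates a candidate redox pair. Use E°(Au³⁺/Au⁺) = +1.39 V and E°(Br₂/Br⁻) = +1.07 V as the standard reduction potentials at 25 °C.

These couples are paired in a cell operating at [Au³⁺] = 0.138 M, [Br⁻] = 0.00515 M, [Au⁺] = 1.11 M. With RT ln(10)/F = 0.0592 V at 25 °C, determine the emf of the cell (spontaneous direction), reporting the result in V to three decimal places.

Au³⁺/Au⁺ is the cathode (higher E°), Br₂/Br⁻ the anode: E°cell = +1.39 − (+1.07) = +0.32 V, n = 2.
Overall: Au³⁺(aq) + 2 Br⁻(aq) → Au⁺(aq) + Br₂(l)
Q = [Au⁺] / ([Au³⁺]·[Br⁻]^2); log Q = 5.482.
E = E° − (0.0592/n) log Q = +0.32 − (0.0592/2)(5.482) = +0.158 V.

+0.158 V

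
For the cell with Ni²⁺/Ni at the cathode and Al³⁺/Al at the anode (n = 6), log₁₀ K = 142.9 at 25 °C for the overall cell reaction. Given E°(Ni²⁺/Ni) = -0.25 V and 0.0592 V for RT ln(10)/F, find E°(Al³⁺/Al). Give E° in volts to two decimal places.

E°cell = (0.0592/n)·log K = (0.0592/6)(142.9) = +1.410 V.
Since Ni²⁺/Ni is the cathode and Al³⁺/Al the anode, E°cell = E°(Ni²⁺/Ni) − E°(Al³⁺/Al).
So E°(Al³⁺/Al) = E°(Ni²⁺/Ni) − E°cell = (-0.25) − (+1.410) = -1.66 V.

-1.66 V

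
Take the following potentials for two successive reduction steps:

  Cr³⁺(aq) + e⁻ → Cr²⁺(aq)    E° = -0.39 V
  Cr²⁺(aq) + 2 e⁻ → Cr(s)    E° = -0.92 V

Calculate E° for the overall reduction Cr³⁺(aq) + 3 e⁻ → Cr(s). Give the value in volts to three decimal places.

-0.743 V

Adding the free-energy changes (−nFE°) of the two steps gives −n₃FE°₃ = −n₁FE°₁ − n₂FE°₂.
E°₃ = (1×-0.39 + 2×-0.92) / 3 = (-2.230) / 3 = -0.743 V.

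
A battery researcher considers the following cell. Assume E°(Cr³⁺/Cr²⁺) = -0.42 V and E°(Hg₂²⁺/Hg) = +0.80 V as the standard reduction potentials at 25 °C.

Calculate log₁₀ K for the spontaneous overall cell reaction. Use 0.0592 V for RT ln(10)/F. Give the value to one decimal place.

41.2

Cathode: Hg₂²⁺/Hg; anode: Cr³⁺/Cr²⁺. E°cell = +1.22 V, n = 2.
log K = nE°cell / 0.0592 = (2)(+1.22) / 0.0592 = 41.2.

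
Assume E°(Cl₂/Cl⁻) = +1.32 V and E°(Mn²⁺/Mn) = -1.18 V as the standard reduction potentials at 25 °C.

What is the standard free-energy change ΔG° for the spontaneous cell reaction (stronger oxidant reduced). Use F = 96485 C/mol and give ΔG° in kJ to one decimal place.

-482.4 kJ

Cl₂/Cl⁻ (E° = +1.32 V) is the cathode; Mn²⁺/Mn (E° = -1.18 V) is the anode, so E°cell = +2.50 V.
Balancing electrons gives n = 2 (lcm of 2 and 2).
ΔG° = −nFE° = −(2)(96485)(+2.50) = -482,425 J = -482.4 kJ.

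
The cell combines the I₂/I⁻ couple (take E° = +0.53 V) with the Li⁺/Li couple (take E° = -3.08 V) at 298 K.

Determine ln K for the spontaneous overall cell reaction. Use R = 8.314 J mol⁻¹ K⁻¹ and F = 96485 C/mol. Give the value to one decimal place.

281.2

Cathode: I₂/I⁻; anode: Li⁺/Li. E°cell = (+0.53) − (-3.08) = +3.61 V, with n = 2.
ΔG° = −nFE° = −RT ln K, so ln K = nFE°/(RT) = (2)(96485)(+3.61) / ((8.314)(298)) = 281.171.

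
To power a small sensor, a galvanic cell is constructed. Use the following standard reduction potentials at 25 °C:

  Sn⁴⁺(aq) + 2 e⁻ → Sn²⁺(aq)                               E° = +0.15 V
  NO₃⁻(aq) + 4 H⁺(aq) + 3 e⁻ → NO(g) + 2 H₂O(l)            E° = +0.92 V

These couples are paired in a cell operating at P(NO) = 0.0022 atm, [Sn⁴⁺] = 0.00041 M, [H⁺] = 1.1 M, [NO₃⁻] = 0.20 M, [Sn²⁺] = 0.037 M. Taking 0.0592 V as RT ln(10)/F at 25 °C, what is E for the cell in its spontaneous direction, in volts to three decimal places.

NO₃⁻/NO is the cathode (higher E°), Sn⁴⁺/Sn²⁺ the anode: E°cell = +0.92 − (+0.15) = +0.77 V, n = 6.
Overall: 2 NO₃⁻(aq) + 8 H⁺(aq) + 3 Sn²⁺(aq) → 2 NO(g) + 4 H₂O(l) + 3 Sn⁴⁺(aq)
Q = P(NO)^2·[Sn⁴⁺]^3 / ([NO₃⁻]^2·[H⁺]^8·[Sn²⁺]^3); log Q = -10.115.
E = E° − (0.0592/n) log Q = +0.77 − (0.0592/6)(-10.115) = +0.870 V.

+0.870 V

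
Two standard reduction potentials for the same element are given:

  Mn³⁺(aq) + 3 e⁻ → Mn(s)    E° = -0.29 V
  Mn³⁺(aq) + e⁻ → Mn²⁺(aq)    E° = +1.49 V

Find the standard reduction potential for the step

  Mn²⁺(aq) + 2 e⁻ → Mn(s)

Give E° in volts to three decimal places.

-1.180 V

Sequential free energies add, so n₃E°₃ = n₁E°₁ + n₂E°₂.
With n₃ = 3, and the known step contributing 1×(+1.49) V, the unknown satisfies 2·E° = 3×(-0.29) − 1×(+1.49) = -2.360.
E° = -2.360 / 2 = -1.180 V.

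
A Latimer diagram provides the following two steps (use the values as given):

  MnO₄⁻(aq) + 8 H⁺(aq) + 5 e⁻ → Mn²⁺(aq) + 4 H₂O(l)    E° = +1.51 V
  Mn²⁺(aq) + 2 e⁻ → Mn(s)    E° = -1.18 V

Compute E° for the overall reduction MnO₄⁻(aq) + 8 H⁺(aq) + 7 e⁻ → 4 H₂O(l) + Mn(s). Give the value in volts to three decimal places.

+0.741 V

Since ΔG° = −nFE° is additive over sequential reductions, n₃E°₃ = n₁E°₁ + n₂E°₂.
E°₃ = (5×+1.51 + 2×-1.18) / 7 = (+5.190) / 7 = +0.741 V.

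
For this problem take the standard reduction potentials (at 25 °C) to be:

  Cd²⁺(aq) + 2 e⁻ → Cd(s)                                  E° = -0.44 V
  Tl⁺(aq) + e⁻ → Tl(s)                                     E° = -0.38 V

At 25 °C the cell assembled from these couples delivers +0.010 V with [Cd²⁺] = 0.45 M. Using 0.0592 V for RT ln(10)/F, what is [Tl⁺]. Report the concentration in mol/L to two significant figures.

0.096 M

Tl⁺/Tl is the cathode, Cd²⁺/Cd the anode: E°cell = +0.06 V, n = 2.
Overall reaction: 2 Tl⁺(aq) + Cd(s) → 2 Tl(s) + Cd²⁺(aq); Q = [Cd²⁺]^1/[Tl⁺]^2.
From E = E° − (0.0592/n) log Q: log Q = (E° − E)·n/0.0592 = (+0.06 − (+0.010))·2/0.0592 = 1.6892.
So 2·log[Tl⁺] = 1·log(0.45) − log Q = -0.3468 − (1.6892) = -2.0360; log[Tl⁺] = -2.0360 / 2 = -1.0180; [Tl⁺] = 10^(-1.0180) ≈ 0.096 M.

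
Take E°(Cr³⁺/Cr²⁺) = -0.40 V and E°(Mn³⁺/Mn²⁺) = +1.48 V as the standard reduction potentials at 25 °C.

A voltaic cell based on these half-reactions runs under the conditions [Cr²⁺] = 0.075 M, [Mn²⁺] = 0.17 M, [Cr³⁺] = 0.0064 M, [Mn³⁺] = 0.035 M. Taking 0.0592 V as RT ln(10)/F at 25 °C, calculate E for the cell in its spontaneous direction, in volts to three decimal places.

+1.903 V

Mn³⁺/Mn²⁺ is the cathode (higher E°), Cr³⁺/Cr²⁺ the anode: E°cell = +1.48 − (-0.40) = +1.88 V, n = 1.
Overall: Mn³⁺(aq) + Cr²⁺(aq) → Mn²⁺(aq) + Cr³⁺(aq)
Q = [Mn²⁺]·[Cr³⁺] / ([Mn³⁺]·[Cr²⁺]); log Q = -0.383.
E = E° − (0.0592/n) log Q = +1.88 − (0.0592/1)(-0.383) = +1.903 V.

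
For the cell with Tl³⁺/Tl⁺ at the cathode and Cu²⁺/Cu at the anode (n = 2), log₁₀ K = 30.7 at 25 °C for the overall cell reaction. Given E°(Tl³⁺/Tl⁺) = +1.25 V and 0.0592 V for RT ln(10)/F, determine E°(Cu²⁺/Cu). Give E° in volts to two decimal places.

E°cell = (0.0592/n)·log K = (0.0592/2)(30.7) = +0.909 V.
Since Tl³⁺/Tl⁺ is the cathode and Cu²⁺/Cu the anode, E°cell = E°(Tl³⁺/Tl⁺) − E°(Cu²⁺/Cu).
So E°(Cu²⁺/Cu) = E°(Tl³⁺/Tl⁺) − E°cell = (+1.25) − (+0.909) = +0.34 V.

+0.34 V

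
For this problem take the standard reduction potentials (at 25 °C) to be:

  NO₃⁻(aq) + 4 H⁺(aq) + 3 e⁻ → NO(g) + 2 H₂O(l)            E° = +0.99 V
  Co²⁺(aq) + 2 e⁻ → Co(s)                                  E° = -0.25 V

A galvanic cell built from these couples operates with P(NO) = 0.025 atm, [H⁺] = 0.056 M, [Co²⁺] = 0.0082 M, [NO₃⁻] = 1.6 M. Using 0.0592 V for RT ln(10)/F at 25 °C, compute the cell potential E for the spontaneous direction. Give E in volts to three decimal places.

+1.239 V

NO₃⁻/NO is the cathode (higher E°), Co²⁺/Co the anode: E°cell = +0.99 − (-0.25) = +1.24 V, n = 6.
Overall: 2 NO₃⁻(aq) + 8 H⁺(aq) + 3 Co(s) → 2 NO(g) + 4 H₂O(l) + 3 Co²⁺(aq)
Q = P(NO)^2·[Co²⁺]^3 / ([NO₃⁻]^2·[H⁺]^8); log Q = 0.144.
E = E° − (0.0592/n) log Q = +1.24 − (0.0592/6)(0.144) = +1.239 V.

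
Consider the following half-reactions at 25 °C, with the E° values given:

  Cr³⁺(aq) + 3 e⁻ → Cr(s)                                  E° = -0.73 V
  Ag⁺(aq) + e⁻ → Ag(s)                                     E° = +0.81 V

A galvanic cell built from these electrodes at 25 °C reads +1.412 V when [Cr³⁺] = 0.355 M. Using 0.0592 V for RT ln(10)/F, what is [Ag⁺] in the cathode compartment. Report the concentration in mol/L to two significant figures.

Ag⁺/Ag is the cathode, Cr³⁺/Cr the anode: E°cell = +1.54 V, n = 3.
Overall reaction: 3 Ag⁺(aq) + Cr(s) → 3 Ag(s) + Cr³⁺(aq); Q = [Cr³⁺]^1/[Ag⁺]^3.
From E = E° − (0.0592/n) log Q: log Q = (E° − E)·n/0.0592 = (+1.54 − (+1.412))·3/0.0592 = 6.4865.
So 3·log[Ag⁺] = 1·log(0.355) − log Q = -0.4498 − (6.4865) = -6.9363; log[Ag⁺] = -6.9363 / 3 = -2.3121; [Ag⁺] = 10^(-2.3121) ≈ 0.0049 M.

0.0049 M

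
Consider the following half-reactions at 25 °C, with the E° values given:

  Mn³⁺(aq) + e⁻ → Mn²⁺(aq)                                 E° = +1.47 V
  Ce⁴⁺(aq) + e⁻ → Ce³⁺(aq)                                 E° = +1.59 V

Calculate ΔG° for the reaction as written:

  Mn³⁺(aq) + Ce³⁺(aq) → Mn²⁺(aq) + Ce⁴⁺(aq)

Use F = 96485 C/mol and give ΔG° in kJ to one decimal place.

As written, Mn³⁺/Mn²⁺ is reduced (cathode) and Ce⁴⁺/Ce³⁺ is oxidised (anode), so E°cell = (+1.47) − (+1.59) = -0.12 V.
Balancing electrons gives n = 1.
ΔG° = −nFE° = −(1)(96485)(-0.12) = 11,578 J = +11.6 kJ.

+11.6 kJ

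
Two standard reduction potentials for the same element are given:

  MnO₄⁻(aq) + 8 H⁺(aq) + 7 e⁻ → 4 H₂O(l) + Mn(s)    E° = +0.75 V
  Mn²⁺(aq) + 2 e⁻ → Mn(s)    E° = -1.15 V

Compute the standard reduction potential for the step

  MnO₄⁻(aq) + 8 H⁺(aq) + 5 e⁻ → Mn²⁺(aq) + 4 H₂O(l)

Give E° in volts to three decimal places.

+1.510 V

Sequential free energies add, so n₃E°₃ = n₁E°₁ + n₂E°₂.
With n₃ = 7, and the known step contributing 2×(-1.15) V, the unknown satisfies 5·E° = 7×(+0.75) − 2×(-1.15) = +7.550.
E° = +7.550 / 5 = +1.510 V.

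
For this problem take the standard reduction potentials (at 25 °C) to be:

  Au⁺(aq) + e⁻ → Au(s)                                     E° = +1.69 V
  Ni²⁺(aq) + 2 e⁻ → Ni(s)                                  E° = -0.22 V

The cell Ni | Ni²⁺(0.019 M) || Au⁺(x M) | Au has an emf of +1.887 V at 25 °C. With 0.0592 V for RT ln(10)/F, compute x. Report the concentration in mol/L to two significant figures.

Au⁺/Au is the cathode, Ni²⁺/Ni the anode: E°cell = +1.91 V, n = 2.
Overall reaction: 2 Au⁺(aq) + Ni(s) → 2 Au(s) + Ni²⁺(aq); Q = [Ni²⁺]^1/[Au⁺]^2.
From E = E° − (0.0592/n) log Q: log Q = (E° − E)·n/0.0592 = (+1.91 − (+1.887))·2/0.0592 = 0.7770.
So 2·log[Au⁺] = 1·log(0.019) − log Q = -1.7212 − (0.7770) = -2.4982; log[Au⁺] = -2.4982 / 2 = -1.2491; [Au⁺] = 10^(-1.2491) ≈ 0.056 M.

0.056 M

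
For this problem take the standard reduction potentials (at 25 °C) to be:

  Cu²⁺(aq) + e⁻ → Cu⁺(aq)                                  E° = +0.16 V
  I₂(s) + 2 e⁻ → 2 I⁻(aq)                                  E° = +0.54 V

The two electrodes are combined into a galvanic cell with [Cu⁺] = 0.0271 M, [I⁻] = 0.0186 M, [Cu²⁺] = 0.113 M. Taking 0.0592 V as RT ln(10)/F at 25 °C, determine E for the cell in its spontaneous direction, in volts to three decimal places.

+0.446 V

I₂/I⁻ is the cathode (higher E°), Cu²⁺/Cu⁺ the anode: E°cell = +0.54 − (+0.16) = +0.38 V, n = 2.
Overall: I₂(s) + 2 Cu⁺(aq) → 2 I⁻(aq) + 2 Cu²⁺(aq)
Q = [I⁻]^2·[Cu²⁺]^2 / ([Cu⁺]^2); log Q = -2.221.
E = E° − (0.0592/n) log Q = +0.38 − (0.0592/2)(-2.221) = +0.446 V.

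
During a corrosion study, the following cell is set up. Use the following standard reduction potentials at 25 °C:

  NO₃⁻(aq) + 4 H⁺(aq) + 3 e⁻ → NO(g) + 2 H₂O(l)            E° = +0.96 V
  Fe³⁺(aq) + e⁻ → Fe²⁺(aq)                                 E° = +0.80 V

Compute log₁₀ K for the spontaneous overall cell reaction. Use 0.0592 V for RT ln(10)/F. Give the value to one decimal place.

8.1

Cathode: NO₃⁻/NO; anode: Fe³⁺/Fe²⁺. E°cell = +0.16 V, n = 3.
log K = nE°cell / 0.0592 = (3)(+0.16) / 0.0592 = 8.1.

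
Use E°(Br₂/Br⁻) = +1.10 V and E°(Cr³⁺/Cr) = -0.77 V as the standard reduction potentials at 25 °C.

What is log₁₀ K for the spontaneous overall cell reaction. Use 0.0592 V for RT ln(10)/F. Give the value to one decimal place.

189.5

Cathode: Br₂/Br⁻; anode: Cr³⁺/Cr. E°cell = +1.87 V, n = 6.
log K = nE°cell / 0.0592 = (6)(+1.87) / 0.0592 = 189.5.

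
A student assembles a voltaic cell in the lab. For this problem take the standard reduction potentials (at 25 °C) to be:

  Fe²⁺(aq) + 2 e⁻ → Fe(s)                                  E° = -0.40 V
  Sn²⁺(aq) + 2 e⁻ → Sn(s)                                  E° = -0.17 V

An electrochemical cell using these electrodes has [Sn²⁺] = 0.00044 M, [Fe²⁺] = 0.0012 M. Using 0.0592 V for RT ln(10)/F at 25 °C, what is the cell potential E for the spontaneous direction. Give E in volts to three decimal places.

+0.217 V

Sn²⁺/Sn is the cathode (higher E°), Fe²⁺/Fe the anode: E°cell = -0.17 − (-0.40) = +0.23 V, n = 2.
Overall: Sn²⁺(aq) + Fe(s) → Sn(s) + Fe²⁺(aq)
Q = [Fe²⁺] / ([Sn²⁺]); log Q = 0.436.
E = E° − (0.0592/n) log Q = +0.23 − (0.0592/2)(0.436) = +0.217 V.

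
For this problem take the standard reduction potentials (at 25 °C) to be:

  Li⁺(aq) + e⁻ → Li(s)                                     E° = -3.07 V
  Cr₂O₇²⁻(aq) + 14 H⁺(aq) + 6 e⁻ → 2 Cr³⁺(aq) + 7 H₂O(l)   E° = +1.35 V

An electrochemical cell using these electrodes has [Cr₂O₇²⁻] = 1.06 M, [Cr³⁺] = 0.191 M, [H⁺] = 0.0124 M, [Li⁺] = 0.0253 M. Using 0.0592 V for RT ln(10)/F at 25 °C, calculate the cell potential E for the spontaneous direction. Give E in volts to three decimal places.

+4.266 V

Cr₂O₇²⁻/Cr³⁺ is the cathode (higher E°), Li⁺/Li the anode: E°cell = +1.35 − (-3.07) = +4.42 V, n = 6.
Overall: Cr₂O₇²⁻(aq) + 14 H⁺(aq) + 6 Li(s) → 2 Cr³⁺(aq) + 7 H₂O(l) + 6 Li⁺(aq)
Q = [Cr³⁺]^2·[Li⁺]^6 / ([Cr₂O₇²⁻]·[H⁺]^14); log Q = 15.648.
E = E° − (0.0592/n) log Q = +4.42 − (0.0592/6)(15.648) = +4.266 V.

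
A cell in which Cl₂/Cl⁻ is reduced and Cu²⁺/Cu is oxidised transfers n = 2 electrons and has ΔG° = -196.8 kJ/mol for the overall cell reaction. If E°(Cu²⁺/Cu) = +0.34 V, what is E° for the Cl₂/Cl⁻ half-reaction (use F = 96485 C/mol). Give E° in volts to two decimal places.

E°cell = −ΔG°/(nF) = −(-196.8×10³)/((2)(96485)) = +1.020 V.
Since Cl₂/Cl⁻ is the cathode and Cu²⁺/Cu the anode, E°cell = E°(Cl₂/Cl⁻) − E°(Cu²⁺/Cu).
So E°(Cl₂/Cl⁻) = E°cell + E°(Cu²⁺/Cu) = +1.020 + (+0.34) = +1.36 V.

+1.36 V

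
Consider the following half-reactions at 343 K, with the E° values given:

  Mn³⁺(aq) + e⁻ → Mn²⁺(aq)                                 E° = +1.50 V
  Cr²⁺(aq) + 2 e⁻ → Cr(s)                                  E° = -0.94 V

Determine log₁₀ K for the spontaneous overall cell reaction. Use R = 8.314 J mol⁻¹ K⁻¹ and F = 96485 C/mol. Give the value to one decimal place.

Cathode: Mn³⁺/Mn²⁺; anode: Cr²⁺/Cr. E°cell = (+1.50) − (-0.94) = +2.44 V, with n = 2.
ΔG° = −nFE° = −RT ln K, so ln K = nFE°/(RT) = (2)(96485)(+2.44) / ((8.314)(343)) = 165.111.
log₁₀ K = 165.111 / ln 10 = 71.7.

71.7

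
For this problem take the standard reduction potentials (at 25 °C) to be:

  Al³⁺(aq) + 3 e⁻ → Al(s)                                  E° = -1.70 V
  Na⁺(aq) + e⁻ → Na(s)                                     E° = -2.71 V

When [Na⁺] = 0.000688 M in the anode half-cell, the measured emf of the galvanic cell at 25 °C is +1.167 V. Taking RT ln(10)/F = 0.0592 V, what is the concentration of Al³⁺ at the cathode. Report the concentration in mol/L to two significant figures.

Al³⁺/Al is the cathode, Na⁺/Na the anode: E°cell = +1.01 V, n = 3.
Overall reaction: Al³⁺(aq) + 3 Na(s) → Al(s) + 3 Na⁺(aq); Q = [Na⁺]^3/[Al³⁺]^1.
From E = E° − (0.0592/n) log Q: log Q = (E° − E)·n/0.0592 = (+1.01 − (+1.167))·3/0.0592 = -7.9561.
So 1·log[Al³⁺] = 3·log(0.000688) − log Q = -9.4872 − (-7.9561) = -1.5311; [Al³⁺] = 10^(-1.5311) ≈ 0.029 M.

0.029 M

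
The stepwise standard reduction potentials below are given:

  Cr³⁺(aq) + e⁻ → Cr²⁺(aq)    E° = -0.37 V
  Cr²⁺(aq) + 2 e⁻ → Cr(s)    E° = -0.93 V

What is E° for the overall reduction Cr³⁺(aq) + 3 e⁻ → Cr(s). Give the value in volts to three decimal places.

Since ΔG° = −nFE° is additive over sequential reductions, n₃E°₃ = n₁E°₁ + n₂E°₂.
E°₃ = (1×-0.37 + 2×-0.93) / 3 = (-2.230) / 3 = -0.743 V.
Simply averaging or adding the two E° values would be wrong; the electron-weighted sum is required.

-0.743 V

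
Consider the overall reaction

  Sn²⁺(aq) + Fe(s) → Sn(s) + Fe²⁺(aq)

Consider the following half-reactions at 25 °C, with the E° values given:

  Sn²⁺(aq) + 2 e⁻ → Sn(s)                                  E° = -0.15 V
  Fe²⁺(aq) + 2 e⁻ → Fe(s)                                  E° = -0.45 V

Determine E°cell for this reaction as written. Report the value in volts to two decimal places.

+0.30 V

The Sn²⁺/Sn couple has the higher reduction potential, so it is the cathode; Fe²⁺/Fe is oxidised at the anode.
E°cell = E°(cathode) − E°(anode) = (-0.15) − (-0.45) = +0.30 V.
Since E°cell > 0, the reaction is spontaneous under standard conditions.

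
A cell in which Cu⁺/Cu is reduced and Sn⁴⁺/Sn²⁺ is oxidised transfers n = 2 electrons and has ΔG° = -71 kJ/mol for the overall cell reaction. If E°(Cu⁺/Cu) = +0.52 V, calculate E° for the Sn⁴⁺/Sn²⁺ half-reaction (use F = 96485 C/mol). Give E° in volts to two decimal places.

+0.15 V

E°cell = −ΔG°/(nF) = −(-71×10³)/((2)(96485)) = +0.368 V.
Since Cu⁺/Cu is the cathode and Sn⁴⁺/Sn²⁺ the anode, E°cell = E°(Cu⁺/Cu) − E°(Sn⁴⁺/Sn²⁺).
So E°(Sn⁴⁺/Sn²⁺) = E°(Cu⁺/Cu) − E°cell = (+0.52) − (+0.368) = +0.15 V.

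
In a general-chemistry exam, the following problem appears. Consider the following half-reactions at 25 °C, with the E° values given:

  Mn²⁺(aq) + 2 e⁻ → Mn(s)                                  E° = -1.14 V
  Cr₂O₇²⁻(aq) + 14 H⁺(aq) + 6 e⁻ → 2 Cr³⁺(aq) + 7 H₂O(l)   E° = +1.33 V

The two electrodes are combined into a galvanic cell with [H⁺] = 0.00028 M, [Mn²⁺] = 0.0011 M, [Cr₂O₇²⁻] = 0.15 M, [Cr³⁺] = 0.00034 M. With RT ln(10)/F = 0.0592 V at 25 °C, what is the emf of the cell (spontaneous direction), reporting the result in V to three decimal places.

+2.127 V

Cr₂O₇²⁻/Cr³⁺ is the cathode (higher E°), Mn²⁺/Mn the anode: E°cell = +1.33 − (-1.14) = +2.47 V, n = 6.
Overall: Cr₂O₇²⁻(aq) + 14 H⁺(aq) + 3 Mn(s) → 2 Cr³⁺(aq) + 7 H₂O(l) + 3 Mn²⁺(aq)
Q = [Cr³⁺]^2·[Mn²⁺]^3 / ([Cr₂O₇²⁻]·[H⁺]^14); log Q = 34.751.
E = E° − (0.0592/n) log Q = +2.47 − (0.0592/6)(34.751) = +2.127 V.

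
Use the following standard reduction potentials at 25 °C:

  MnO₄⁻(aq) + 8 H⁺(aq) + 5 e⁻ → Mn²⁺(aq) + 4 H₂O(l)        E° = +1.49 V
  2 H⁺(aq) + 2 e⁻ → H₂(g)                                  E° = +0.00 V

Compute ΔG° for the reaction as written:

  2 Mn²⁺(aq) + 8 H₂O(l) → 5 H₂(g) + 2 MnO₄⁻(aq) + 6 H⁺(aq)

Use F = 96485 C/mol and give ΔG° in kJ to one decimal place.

+1437.6 kJ

As written, H⁺/H₂ is reduced (cathode) and MnO₄⁻/Mn²⁺ is oxidised (anode), so E°cell = (+0.00) − (+1.49) = -1.49 V.
Balancing electrons gives n = 10.
ΔG° = −nFE° = −(10)(96485)(-1.49) = 1,437,626 J = +1437.6 kJ.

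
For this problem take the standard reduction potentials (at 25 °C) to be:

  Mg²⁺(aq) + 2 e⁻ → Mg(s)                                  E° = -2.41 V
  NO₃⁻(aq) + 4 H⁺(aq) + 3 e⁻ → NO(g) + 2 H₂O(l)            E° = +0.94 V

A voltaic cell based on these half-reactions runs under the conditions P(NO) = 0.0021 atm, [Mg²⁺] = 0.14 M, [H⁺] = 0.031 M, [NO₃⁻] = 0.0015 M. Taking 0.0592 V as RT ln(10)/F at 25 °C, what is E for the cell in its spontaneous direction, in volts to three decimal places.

NO₃⁻/NO is the cathode (higher E°), Mg²⁺/Mg the anode: E°cell = +0.94 − (-2.41) = +3.35 V, n = 6.
Overall: 2 NO₃⁻(aq) + 8 H⁺(aq) + 3 Mg(s) → 2 NO(g) + 4 H₂O(l) + 3 Mg²⁺(aq)
Q = P(NO)^2·[Mg²⁺]^3 / ([NO₃⁻]^2·[H⁺]^8); log Q = 9.800.
E = E° − (0.0592/n) log Q = +3.35 − (0.0592/6)(9.800) = +3.253 V.

+3.253 V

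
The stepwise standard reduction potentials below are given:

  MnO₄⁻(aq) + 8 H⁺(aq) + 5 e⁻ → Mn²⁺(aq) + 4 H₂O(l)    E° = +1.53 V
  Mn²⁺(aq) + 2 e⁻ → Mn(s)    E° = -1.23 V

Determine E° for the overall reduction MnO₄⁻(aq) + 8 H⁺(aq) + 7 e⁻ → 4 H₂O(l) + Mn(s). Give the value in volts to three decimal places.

Adding the free-energy changes (−nFE°) of the two steps gives −n₃FE°₃ = −n₁FE°₁ − n₂FE°₂.
E°₃ = (5×+1.53 + 2×-1.23) / 7 = (+5.190) / 7 = +0.741 V.

+0.741 V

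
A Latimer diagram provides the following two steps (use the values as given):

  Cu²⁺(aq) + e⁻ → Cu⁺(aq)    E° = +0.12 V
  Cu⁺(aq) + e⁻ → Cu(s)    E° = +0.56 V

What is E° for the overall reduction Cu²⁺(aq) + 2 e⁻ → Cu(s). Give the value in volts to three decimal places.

+0.340 V

Since ΔG° = −nFE° is additive over sequential reductions, n₃E°₃ = n₁E°₁ + n₂E°₂.
E°₃ = (1×+0.12 + 1×+0.56) / 2 = (+0.680) / 2 = +0.340 V.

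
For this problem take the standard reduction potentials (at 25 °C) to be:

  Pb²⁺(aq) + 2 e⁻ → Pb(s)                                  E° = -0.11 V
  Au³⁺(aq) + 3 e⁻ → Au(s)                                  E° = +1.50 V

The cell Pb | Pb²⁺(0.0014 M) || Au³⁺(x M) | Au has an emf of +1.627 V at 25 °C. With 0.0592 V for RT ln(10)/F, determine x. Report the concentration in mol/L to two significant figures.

Au³⁺/Au is the cathode, Pb²⁺/Pb the anode: E°cell = +1.61 V, n = 6.
Overall reaction: 2 Au³⁺(aq) + 3 Pb(s) → 2 Au(s) + 3 Pb²⁺(aq); Q = [Pb²⁺]^3/[Au³⁺]^2.
From E = E° − (0.0592/n) log Q: log Q = (E° − E)·n/0.0592 = (+1.61 − (+1.627))·6/0.0592 = -1.7230.
So 2·log[Au³⁺] = 3·log(0.0014) − log Q = -8.5616 − (-1.7230) = -6.8386; log[Au³⁺] = -6.8386 / 2 = -3.4193; [Au³⁺] = 10^(-3.4193) ≈ 0.00038 M.

0.00038 M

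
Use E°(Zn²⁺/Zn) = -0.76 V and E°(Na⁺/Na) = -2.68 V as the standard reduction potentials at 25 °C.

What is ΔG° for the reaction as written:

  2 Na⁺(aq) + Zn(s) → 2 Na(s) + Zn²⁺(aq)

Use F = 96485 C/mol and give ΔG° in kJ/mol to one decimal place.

As written, Na⁺/Na is reduced (cathode) and Zn²⁺/Zn is oxidised (anode), so E°cell = (-2.68) − (-0.76) = -1.92 V.
Balancing electrons gives n = 2.
ΔG° = −nFE° = −(2)(96485)(-1.92) = 370,502 J = +370.5 kJ/mol.

+370.5 kJ/mol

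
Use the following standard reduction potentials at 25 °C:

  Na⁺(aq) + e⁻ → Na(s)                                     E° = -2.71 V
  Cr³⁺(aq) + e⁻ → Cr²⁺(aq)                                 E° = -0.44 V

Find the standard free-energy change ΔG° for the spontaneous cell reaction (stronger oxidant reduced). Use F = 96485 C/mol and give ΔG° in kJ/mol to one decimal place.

Cr³⁺/Cr²⁺ (E° = -0.44 V) is the cathode; Na⁺/Na (E° = -2.71 V) is the anode, so E°cell = +2.27 V.
Balancing electrons gives n = 1 (lcm of 1 and 1).
ΔG° = −nFE° = −(1)(96485)(+2.27) = -219,021 J = -219.0 kJ/mol.

-219.0 kJ/mol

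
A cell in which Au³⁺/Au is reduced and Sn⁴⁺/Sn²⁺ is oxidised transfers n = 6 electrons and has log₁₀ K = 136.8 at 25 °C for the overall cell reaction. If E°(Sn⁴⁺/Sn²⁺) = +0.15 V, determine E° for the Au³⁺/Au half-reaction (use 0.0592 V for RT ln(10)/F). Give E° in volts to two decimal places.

+1.50 V

E°cell = (0.0592/n)·log K = (0.0592/6)(136.8) = +1.350 V.
Since Au³⁺/Au is the cathode and Sn⁴⁺/Sn²⁺ the anode, E°cell = E°(Au³⁺/Au) − E°(Sn⁴⁺/Sn²⁺).
So E°(Au³⁺/Au) = E°cell + E°(Sn⁴⁺/Sn²⁺) = +1.350 + (+0.15) = +1.50 V.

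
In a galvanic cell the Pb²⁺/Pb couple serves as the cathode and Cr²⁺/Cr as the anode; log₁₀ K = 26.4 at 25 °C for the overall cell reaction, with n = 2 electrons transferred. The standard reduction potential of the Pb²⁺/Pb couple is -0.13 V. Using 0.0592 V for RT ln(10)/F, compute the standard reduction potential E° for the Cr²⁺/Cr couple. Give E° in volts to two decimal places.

-0.91 V

E°cell = (0.0592/n)·log K = (0.0592/2)(26.4) = +0.781 V.
Since Pb²⁺/Pb is the cathode and Cr²⁺/Cr the anode, E°cell = E°(Pb²⁺/Pb) − E°(Cr²⁺/Cr).
So E°(Cr²⁺/Cr) = E°(Pb²⁺/Pb) − E°cell = (-0.13) − (+0.781) = -0.91 V.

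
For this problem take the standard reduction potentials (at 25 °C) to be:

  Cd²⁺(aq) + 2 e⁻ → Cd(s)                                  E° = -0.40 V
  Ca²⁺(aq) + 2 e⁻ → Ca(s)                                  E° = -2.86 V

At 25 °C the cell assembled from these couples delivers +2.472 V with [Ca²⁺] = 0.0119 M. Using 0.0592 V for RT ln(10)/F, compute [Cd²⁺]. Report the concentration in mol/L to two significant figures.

0.030 M

Cd²⁺/Cd is the cathode, Ca²⁺/Ca the anode: E°cell = +2.46 V, n = 2.
Overall reaction: Cd²⁺(aq) + Ca(s) → Cd(s) + Ca²⁺(aq); Q = [Ca²⁺]^1/[Cd²⁺]^1.
From E = E° − (0.0592/n) log Q: log Q = (E° − E)·n/0.0592 = (+2.46 − (+2.472))·2/0.0592 = -0.4054.
So 1·log[Cd²⁺] = 1·log(0.0119) − log Q = -1.9245 − (-0.4054) = -1.5191; [Cd²⁺] = 10^(-1.5191) ≈ 0.030 M.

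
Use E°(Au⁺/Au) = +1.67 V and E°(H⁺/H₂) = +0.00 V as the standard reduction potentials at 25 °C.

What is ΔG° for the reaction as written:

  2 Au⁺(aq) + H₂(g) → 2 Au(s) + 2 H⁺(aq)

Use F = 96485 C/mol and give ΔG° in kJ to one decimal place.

-322.3 kJ

As written, Au⁺/Au is reduced (cathode) and H⁺/H₂ is oxidised (anode), so E°cell = (+1.67) − (+0.00) = +1.67 V.
Balancing electrons gives n = 2.
ΔG° = −nFE° = −(2)(96485)(+1.67) = -322,260 J = -322.3 kJ.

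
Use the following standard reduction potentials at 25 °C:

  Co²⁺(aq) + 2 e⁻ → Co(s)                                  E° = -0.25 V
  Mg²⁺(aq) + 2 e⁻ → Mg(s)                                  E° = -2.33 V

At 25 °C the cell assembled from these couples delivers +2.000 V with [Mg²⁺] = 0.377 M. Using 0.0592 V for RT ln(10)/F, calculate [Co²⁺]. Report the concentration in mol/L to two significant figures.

Co²⁺/Co is the cathode, Mg²⁺/Mg the anode: E°cell = +2.08 V, n = 2.
Overall reaction: Co²⁺(aq) + Mg(s) → Co(s) + Mg²⁺(aq); Q = [Mg²⁺]^1/[Co²⁺]^1.
From E = E° − (0.0592/n) log Q: log Q = (E° − E)·n/0.0592 = (+2.08 − (+2.000))·2/0.0592 = 2.7027.
So 1·log[Co²⁺] = 1·log(0.377) − log Q = -0.4237 − (2.7027) = -3.1264; [Co²⁺] = 10^(-3.1264) ≈ 0.00075 M.

0.00075 M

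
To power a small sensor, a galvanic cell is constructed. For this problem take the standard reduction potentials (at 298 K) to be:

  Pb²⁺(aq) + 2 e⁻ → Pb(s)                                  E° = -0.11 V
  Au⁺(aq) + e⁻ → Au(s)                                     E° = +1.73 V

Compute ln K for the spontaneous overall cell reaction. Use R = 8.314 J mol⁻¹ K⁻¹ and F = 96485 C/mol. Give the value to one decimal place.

Cathode: Au⁺/Au; anode: Pb²⁺/Pb. E°cell = (+1.73) − (-0.11) = +1.84 V, with n = 2.
ΔG° = −nFE° = −RT ln K, so ln K = nFE°/(RT) = (2)(96485)(+1.84) / ((8.314)(298)) = 143.312.

143.3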